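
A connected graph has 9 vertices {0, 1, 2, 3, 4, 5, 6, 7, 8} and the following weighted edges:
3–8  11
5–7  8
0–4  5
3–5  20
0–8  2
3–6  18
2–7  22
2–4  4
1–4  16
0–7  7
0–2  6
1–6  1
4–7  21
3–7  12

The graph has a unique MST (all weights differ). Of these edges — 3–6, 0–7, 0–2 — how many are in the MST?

Sort edges by weight, then run Kruskal:
1–6 (1): add — endpoints in different components.
0–8 (2): add — endpoints in different components.
2–4 (4): add — endpoints in different components.
0–4 (5): add — endpoints in different components.
0–2 (6): skip — 0 and 2 already connected.
0–7 (7): add — endpoints in different components.
5–7 (8): add — endpoints in different components.
3–8 (11): add — endpoints in different components.
3–7 (12): skip — 3 and 7 already connected.
1–4 (16): add — endpoints in different components.
MST edge set: {1–6, 0–8, 2–4, 0–4, 0–7, 5–7, 3–8, 1–4}.
Of the listed edges, {0–7} are in the MST → 1.

1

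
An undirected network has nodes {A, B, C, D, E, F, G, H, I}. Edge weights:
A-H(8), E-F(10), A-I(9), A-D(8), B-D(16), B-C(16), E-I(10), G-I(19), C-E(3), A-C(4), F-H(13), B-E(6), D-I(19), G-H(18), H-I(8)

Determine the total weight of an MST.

65

Prim, starting at H.
Step 1: cheapest edge leaving the tree is A-H (8); add A.
Step 2: cheapest edge leaving the tree is A-C (4); add C.
Step 3: cheapest edge leaving the tree is C-E (3); add E.
Step 4: cheapest edge leaving the tree is B-E (6); add B.
Step 5: cheapest edge leaving the tree is A-D (8); add D.
Step 6: cheapest edge leaving the tree is H-I (8); add I.
Step 7: cheapest edge leaving the tree is E-F (10); add F.
Step 8: cheapest edge leaving the tree is G-H (18); add G.
MST edges: A-H, A-C, C-E, B-E, A-D, H-I, E-F, G-H; total weight 8+4+3+6+8+8+10+18 = 65.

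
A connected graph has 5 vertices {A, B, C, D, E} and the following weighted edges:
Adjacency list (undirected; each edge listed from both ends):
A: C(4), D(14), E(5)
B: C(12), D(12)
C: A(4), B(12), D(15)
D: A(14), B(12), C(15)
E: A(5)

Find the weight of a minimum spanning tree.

Prim, starting at D.
Step 1: frontier [B–D 12, A–D 14, C–D 15] → take B–D (12); add B.
Step 2: frontier [B–C 12, A–D 14, C–D 15] → take B–C (12); add C.
Step 3: frontier [A–C 4, A–D 14] → take A–C (4); add A.
Step 4: frontier [A–E 5] → take A–E (5); add E.
MST edges: B–D, B–C, A–C, A–E; total weight 12+12+4+5 = 33.

33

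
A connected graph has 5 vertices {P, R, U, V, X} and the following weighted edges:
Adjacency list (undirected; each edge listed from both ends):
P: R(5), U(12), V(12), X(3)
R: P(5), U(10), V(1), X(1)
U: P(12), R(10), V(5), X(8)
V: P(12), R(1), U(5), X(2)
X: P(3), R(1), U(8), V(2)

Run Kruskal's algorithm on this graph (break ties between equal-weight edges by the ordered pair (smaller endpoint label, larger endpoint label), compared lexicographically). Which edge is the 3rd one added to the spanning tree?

Kruskal: consider edges lightest-first.
R–V (1): add — endpoints in different components.
R–X (1): add — endpoints in different components.
V–X (2): skip — X and V already connected.
P–X (3): add — endpoints in different components.
P–R (5): skip — P and R already connected.
U–V (5): add — endpoints in different components.
The 3rd edge added is P–X.

P-X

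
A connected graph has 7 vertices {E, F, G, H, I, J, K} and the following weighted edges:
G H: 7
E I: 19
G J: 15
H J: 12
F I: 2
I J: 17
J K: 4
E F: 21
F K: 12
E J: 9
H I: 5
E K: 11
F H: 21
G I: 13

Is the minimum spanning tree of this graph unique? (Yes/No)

Kruskal: consider edges lightest-first.
F I (2): add — endpoints in different components.
J K (4): add — endpoints in different components.
H I (5): add — endpoints in different components.
G H (7): add — endpoints in different components.
E J (9): add — endpoints in different components.
E K (11): skip — E and K already connected.
F K (12): add — endpoints in different components.
Non-tree edge H J has weight 12, equal to the heaviest edge on its tree cycle — swapping gives another MST of the same weight. Not unique.

No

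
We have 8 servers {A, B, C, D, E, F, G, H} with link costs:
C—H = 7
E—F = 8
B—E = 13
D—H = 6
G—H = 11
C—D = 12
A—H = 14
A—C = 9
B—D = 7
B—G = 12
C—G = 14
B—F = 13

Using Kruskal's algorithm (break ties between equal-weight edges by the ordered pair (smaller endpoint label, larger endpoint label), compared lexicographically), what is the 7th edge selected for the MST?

Sort edges by weight, then run Kruskal:
D—H (6): add — endpoints in different components.
B—D (7): add — endpoints in different components.
C—H (7): add — endpoints in different components.
E—F (8): add — endpoints in different components.
A—C (9): add — endpoints in different components.
G—H (11): add — endpoints in different components.
B—G (12): skip — B and G already connected.
C—D (12): skip — C and D already connected.
B—E (13): add — endpoints in different components.
The 7th edge added is B—E.

B-E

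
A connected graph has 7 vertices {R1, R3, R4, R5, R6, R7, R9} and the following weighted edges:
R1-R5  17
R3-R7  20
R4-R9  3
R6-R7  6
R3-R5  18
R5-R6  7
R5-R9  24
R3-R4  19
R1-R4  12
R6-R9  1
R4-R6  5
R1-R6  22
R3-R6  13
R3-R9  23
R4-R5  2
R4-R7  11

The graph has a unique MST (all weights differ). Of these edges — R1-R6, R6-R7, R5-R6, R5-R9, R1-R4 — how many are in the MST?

2

Sort edges by weight, then run Kruskal:
R6-R9 (1): add — endpoints in different components.
R4-R5 (2): add — endpoints in different components.
R4-R9 (3): add — endpoints in different components.
R4-R6 (5): skip — R4 and R6 already connected.
R6-R7 (6): add — endpoints in different components.
R5-R6 (7): skip — R5 and R6 already connected.
R4-R7 (11): skip — R4 and R7 already connected.
R1-R4 (12): add — endpoints in different components.
R3-R6 (13): add — endpoints in different components.
MST edge set: {R6-R9, R4-R5, R4-R9, R6-R7, R1-R4, R3-R6}.
Of the listed edges, {R6-R7, R1-R4} are in the MST → 2.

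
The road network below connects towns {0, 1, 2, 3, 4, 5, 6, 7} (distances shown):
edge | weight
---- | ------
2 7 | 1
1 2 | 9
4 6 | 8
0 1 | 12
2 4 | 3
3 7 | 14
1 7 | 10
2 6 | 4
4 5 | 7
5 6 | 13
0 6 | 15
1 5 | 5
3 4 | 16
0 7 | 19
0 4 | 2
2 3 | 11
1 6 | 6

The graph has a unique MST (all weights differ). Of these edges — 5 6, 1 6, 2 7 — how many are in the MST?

2

Kruskal: consider edges lightest-first.
2 7 (1): add — endpoints in different components.
0 4 (2): add — endpoints in different components.
2 4 (3): add — endpoints in different components.
2 6 (4): add — endpoints in different components.
1 5 (5): add — endpoints in different components.
1 6 (6): add — endpoints in different components.
4 5 (7): skip — 4 and 5 already connected.
4 6 (8): skip — 4 and 6 already connected.
1 2 (9): skip — 1 and 2 already connected.
1 7 (10): skip — 1 and 7 already connected.
2 3 (11): add — endpoints in different components.
MST edge set: {2 7, 0 4, 2 4, 2 6, 1 5, 1 6, 2 3}.
Of the listed edges, {1 6, 2 7} are in the MST → 2.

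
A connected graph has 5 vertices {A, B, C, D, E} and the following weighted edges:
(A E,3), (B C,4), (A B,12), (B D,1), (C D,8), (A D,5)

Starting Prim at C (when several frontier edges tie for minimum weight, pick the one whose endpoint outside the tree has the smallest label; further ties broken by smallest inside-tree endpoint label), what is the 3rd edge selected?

A-D

Prim, starting at C.
Step 1: cheapest edge leaving the tree is B C (4); add B.
Step 2: cheapest edge leaving the tree is B D (1); add D.
Step 3: cheapest edge leaving the tree is A D (5); add A.
Step 4: cheapest edge leaving the tree is A E (3); add E.
The 3rd edge added is A D.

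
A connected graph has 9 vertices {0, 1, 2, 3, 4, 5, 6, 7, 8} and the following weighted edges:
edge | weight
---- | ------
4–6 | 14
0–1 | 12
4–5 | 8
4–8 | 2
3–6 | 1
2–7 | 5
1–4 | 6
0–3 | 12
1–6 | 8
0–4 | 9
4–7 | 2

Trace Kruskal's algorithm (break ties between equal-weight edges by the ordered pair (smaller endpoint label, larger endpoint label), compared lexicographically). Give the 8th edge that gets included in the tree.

0-4

Kruskal's algorithm — process edges by increasing weight (ties by edge label):
3–6 (1): add — endpoints in different components.
4–7 (2): add — endpoints in different components.
4–8 (2): add — endpoints in different components.
2–7 (5): add — endpoints in different components.
1–4 (6): add — endpoints in different components.
1–6 (8): add — endpoints in different components.
4–5 (8): add — endpoints in different components.
0–4 (9): add — endpoints in different components.
The 8th edge added is 0–4.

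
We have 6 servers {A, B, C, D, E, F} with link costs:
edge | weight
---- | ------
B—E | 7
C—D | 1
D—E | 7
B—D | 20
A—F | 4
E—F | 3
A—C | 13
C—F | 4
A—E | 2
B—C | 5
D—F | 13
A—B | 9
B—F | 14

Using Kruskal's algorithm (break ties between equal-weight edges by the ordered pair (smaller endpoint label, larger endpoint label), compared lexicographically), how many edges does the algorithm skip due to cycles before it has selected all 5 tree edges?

Kruskal: consider edges lightest-first.
C—D (1): add — endpoints in different components.
A—E (2): add — endpoints in different components.
E—F (3): add — endpoints in different components.
A—F (4): skip — A and F already connected.
C—F (4): add — endpoints in different components.
B—C (5): add — endpoints in different components.
Edges rejected before the tree was complete: 1.

1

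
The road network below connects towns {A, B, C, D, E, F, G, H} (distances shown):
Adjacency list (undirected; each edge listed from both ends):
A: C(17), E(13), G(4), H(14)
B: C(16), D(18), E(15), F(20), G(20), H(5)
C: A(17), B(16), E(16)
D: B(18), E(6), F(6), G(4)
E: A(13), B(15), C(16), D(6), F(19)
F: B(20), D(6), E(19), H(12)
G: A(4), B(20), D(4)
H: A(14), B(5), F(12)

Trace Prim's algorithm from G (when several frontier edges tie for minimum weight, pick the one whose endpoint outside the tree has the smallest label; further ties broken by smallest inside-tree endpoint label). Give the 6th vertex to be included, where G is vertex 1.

Grow the tree from G using Prim:
Step 1: cheapest edge leaving the tree is A—G (4); add A.
Step 2: cheapest edge leaving the tree is D—G (4); add D.
Step 3: cheapest edge leaving the tree is D—E (6); add E.
Step 4: cheapest edge leaving the tree is D—F (6); add F.
Step 5: cheapest edge leaving the tree is F—H (12); add H.
Step 6: cheapest edge leaving the tree is B—H (5); add B.
Step 7: cheapest edge leaving the tree is B—C (16); add C.
Vertex order: G, A, D, E, F, H, B, C. The 6th vertex is H.

H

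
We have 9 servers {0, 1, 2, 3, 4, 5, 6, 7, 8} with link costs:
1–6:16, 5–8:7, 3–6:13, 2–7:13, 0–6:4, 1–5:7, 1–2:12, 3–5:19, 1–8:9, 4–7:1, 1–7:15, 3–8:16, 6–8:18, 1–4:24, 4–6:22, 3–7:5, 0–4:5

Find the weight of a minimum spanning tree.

Sort edges by weight, then run Kruskal:
4–7 (1): add — endpoints in different components.
0–6 (4): add — endpoints in different components.
0–4 (5): add — endpoints in different components.
3–7 (5): add — endpoints in different components.
1–5 (7): add — endpoints in different components.
5–8 (7): add — endpoints in different components.
1–8 (9): skip — 1 and 8 already connected.
1–2 (12): add — endpoints in different components.
2–7 (13): add — endpoints in different components.
MST edges: 4–7, 0–6, 0–4, 3–7, 1–5, 5–8, 1–2, 2–7; total weight 1+4+5+5+7+7+12+13 = 54.

54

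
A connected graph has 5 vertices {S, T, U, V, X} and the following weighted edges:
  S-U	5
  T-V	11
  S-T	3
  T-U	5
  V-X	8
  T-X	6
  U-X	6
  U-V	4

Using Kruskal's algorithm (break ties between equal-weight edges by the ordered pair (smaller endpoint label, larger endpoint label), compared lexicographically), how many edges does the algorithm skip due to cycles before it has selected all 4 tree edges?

1

Kruskal: consider edges lightest-first.
S-T (3): add. Components now {S,T} {X} {U} {V}
U-V (4): add. Components now {S,T} {X} {U,V}
S-U (5): add. Components now {S,T,U,V} {X}
T-U (5): skip — U and T already connected.
T-X (6): add. Components now {S,T,U,V,X}
Edges rejected before the tree was complete: 1.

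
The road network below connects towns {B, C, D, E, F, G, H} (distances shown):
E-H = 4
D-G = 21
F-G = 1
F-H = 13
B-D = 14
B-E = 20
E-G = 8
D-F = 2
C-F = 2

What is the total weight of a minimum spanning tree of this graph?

Grow the tree from H using Prim:
Step 1: frontier [E-H 4, F-H 13] → take E-H (4); add E.
Step 2: frontier [E-G 8, B-E 20, F-H 13] → take E-G (8); add G.
Step 3: frontier [B-E 20, F-G 1, D-G 21, F-H 13] → take F-G (1); add F.
Step 4: frontier [B-E 20, C-F 2, D-F 2, D-G 21] → take C-F (2); add C.
Step 5: frontier [B-E 20, D-F 2, D-G 21] → take D-F (2); add D.
Step 6: frontier [B-D 14, B-E 20] → take B-D (14); add B.
MST edges: E-H, E-G, F-G, C-F, D-F, B-D; total weight 4+8+1+2+2+14 = 31.

31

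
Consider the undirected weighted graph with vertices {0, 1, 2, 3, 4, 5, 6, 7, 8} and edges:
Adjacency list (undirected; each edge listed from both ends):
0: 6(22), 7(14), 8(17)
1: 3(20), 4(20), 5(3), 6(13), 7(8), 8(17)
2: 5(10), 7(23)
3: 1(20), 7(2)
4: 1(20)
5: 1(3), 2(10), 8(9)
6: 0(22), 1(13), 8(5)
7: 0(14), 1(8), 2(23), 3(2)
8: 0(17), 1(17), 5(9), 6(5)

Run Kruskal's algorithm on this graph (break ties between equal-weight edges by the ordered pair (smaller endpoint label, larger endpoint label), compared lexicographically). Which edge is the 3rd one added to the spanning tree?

Kruskal: consider edges lightest-first.
3—7 (2): add — endpoints in different components.
1—5 (3): add — endpoints in different components.
6—8 (5): add — endpoints in different components.
1—7 (8): add — endpoints in different components.
5—8 (9): add — endpoints in different components.
2—5 (10): add — endpoints in different components.
1—6 (13): skip — 1 and 6 already connected.
0—7 (14): add — endpoints in different components.
0—8 (17): skip — 0 and 8 already connected.
1—8 (17): skip — 1 and 8 already connected.
1—3 (20): skip — 1 and 3 already connected.
1—4 (20): add — endpoints in different components.
The 3rd edge added is 6—8.

6-8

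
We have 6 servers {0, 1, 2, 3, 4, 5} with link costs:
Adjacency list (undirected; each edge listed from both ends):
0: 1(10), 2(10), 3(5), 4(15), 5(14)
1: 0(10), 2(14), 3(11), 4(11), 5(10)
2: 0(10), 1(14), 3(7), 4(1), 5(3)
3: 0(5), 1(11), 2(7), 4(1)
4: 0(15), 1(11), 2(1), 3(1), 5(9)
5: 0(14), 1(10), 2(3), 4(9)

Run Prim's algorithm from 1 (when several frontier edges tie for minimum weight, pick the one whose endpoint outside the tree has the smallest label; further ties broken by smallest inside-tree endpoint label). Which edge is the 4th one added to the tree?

Prim's algorithm from 1:
Step 1: frontier [0—1 10, 1—5 10, 1—3 11, 1—4 11, 1—2 14] → take 0—1 (10); add 0.
Step 2: frontier [0—3 5, 0—2 10, 0—5 14, 0—4 15, 1—5 10, 1—3 11, 1—4 11, 1—2 14] → take 0—3 (5); add 3.
Step 3: frontier [0—2 10, 0—5 14, 0—4 15, 1—5 10, 1—4 11, 1—2 14, 3—4 1, 2—3 7] → take 3—4 (1); add 4.
Step 4: frontier [0—2 10, 0—5 14, 1—5 10, 1—2 14, 2—3 7, 2—4 1, 4—5 9] → take 2—4 (1); add 2.
Step 5: frontier [0—5 14, 1—5 10, 2—5 3, 4—5 9] → take 2—5 (3); add 5.
The 4th edge added is 2—4.

2-4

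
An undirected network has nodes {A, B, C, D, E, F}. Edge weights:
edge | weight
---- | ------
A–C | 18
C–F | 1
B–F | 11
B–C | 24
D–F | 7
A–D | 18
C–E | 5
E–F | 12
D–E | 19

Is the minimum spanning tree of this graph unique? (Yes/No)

No

Kruskal's algorithm — process edges by increasing weight (ties by edge label):
C–F (1): add. Components now {A} {B} {C,F} {D} {E}
C–E (5): add. Components now {A} {B} {C,E,F} {D}
D–F (7): add. Components now {A} {B} {C,D,E,F}
B–F (11): add. Components now {A} {B,C,D,E,F}
E–F (12): skip — E and F already connected.
A–C (18): add. Components now {A,B,C,D,E,F}
Non-tree edge A–D has weight 18, equal to the heaviest edge on its tree cycle — swapping gives another MST of the same weight. Not unique.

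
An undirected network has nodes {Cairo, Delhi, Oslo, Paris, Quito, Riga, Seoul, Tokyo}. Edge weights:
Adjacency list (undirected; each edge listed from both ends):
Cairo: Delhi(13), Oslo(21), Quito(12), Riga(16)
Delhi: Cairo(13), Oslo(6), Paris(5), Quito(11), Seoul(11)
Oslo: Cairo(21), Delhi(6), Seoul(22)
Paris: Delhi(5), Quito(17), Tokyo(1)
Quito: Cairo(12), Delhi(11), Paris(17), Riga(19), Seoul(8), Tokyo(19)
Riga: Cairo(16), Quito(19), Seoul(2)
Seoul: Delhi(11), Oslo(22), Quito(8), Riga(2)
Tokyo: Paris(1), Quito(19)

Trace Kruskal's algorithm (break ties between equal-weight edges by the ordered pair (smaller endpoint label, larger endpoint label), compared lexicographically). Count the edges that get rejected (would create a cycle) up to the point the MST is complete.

Kruskal's algorithm — process edges by increasing weight (ties by edge label):
Paris—Tokyo (1): add — endpoints in different components.
Riga—Seoul (2): add — endpoints in different components.
Delhi—Paris (5): add — endpoints in different components.
Delhi—Oslo (6): add — endpoints in different components.
Quito—Seoul (8): add — endpoints in different components.
Delhi—Quito (11): add — endpoints in different components.
Delhi—Seoul (11): skip — Delhi and Seoul already connected.
Cairo—Quito (12): add — endpoints in different components.
Edges rejected before the tree was complete: 1.

1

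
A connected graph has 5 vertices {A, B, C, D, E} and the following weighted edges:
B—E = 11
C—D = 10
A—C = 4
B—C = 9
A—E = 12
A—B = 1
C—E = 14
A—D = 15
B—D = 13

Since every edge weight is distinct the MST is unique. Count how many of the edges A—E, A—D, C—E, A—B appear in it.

1

Sort edges by weight, then run Kruskal:
A—B (1): add. Components now {A,B} {C} {D} {E}
A—C (4): add. Components now {A,B,C} {D} {E}
B—C (9): skip — B and C already connected.
C—D (10): add. Components now {A,B,C,D} {E}
B—E (11): add. Components now {A,B,C,D,E}
MST edge set: {A—B, A—C, C—D, B—E}.
Of the listed edges, {A—B} are in the MST → 1.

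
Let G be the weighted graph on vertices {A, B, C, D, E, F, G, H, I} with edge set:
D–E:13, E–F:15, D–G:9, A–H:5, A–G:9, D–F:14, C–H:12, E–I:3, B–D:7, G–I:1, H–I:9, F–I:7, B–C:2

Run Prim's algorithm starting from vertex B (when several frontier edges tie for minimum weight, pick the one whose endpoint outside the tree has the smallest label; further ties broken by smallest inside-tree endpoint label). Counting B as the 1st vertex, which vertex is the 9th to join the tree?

H

Grow the tree from B using Prim:
Step 1: frontier [B–C 2, B–D 7] → take B–C (2); add C.
Step 2: frontier [B–D 7, C–H 12] → take B–D (7); add D.
Step 3: frontier [C–H 12, D–G 9, D–E 13, D–F 14] → take D–G (9); add G.
Step 4: frontier [C–H 12, D–E 13, D–F 14, G–I 1, A–G 9] → take G–I (1); add I.
Step 5: frontier [C–H 12, D–E 13, D–F 14, A–G 9, E–I 3, F–I 7, H–I 9] → take E–I (3); add E.
Step 6: frontier [C–H 12, D–F 14, E–F 15, A–G 9, F–I 7, H–I 9] → take F–I (7); add F.
Step 7: frontier [C–H 12, A–G 9, H–I 9] → take A–G (9); add A.
Step 8: frontier [A–H 5, C–H 12, H–I 9] → take A–H (5); add H.
Vertex order: B, C, D, G, I, E, F, A, H. The 9th vertex is H.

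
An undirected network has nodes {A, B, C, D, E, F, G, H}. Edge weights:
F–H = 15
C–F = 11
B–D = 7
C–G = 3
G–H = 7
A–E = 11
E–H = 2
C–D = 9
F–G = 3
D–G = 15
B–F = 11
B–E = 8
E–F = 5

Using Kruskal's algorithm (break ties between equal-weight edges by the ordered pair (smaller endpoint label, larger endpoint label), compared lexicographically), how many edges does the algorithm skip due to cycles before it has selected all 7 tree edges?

Kruskal: consider edges lightest-first.
E–H (2): add — endpoints in different components.
C–G (3): add — endpoints in different components.
F–G (3): add — endpoints in different components.
E–F (5): add — endpoints in different components.
B–D (7): add — endpoints in different components.
G–H (7): skip — G and H already connected.
B–E (8): add — endpoints in different components.
C–D (9): skip — C and D already connected.
A–E (11): add — endpoints in different components.
Edges rejected before the tree was complete: 2.

2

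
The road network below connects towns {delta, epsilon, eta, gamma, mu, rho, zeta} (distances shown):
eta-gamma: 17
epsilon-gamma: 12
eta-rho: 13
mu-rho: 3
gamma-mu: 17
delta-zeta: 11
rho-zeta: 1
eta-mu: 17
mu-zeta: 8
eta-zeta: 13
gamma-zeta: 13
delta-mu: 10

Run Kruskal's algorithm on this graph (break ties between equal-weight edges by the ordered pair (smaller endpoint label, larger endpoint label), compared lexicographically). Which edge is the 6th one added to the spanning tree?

gamma-zeta

Kruskal: consider edges lightest-first.
rho-zeta (1): add. Components now {mu} {rho,zeta} {delta} {epsilon} {gamma} {eta}
mu-rho (3): add. Components now {mu,rho,zeta} {delta} {epsilon} {gamma} {eta}
mu-zeta (8): skip — mu and zeta already connected.
delta-mu (10): add. Components now {delta,mu,rho,zeta} {epsilon} {gamma} {eta}
delta-zeta (11): skip — delta and zeta already connected.
epsilon-gamma (12): add. Components now {delta,mu,rho,zeta} {epsilon,gamma} {eta}
eta-rho (13): add. Components now {delta,eta,mu,rho,zeta} {epsilon,gamma}
eta-zeta (13): skip — zeta and eta already connected.
gamma-zeta (13): add. Components now {delta,epsilon,eta,gamma,mu,rho,zeta}
The 6th edge added is gamma-zeta.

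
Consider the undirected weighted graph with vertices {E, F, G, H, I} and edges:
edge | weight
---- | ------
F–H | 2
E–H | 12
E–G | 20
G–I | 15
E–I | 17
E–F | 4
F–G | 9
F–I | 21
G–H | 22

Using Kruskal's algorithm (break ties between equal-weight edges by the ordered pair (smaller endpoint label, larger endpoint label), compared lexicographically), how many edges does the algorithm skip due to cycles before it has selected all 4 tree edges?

Sort edges by weight, then run Kruskal:
F–H (2): add — endpoints in different components.
E–F (4): add — endpoints in different components.
F–G (9): add — endpoints in different components.
E–H (12): skip — E and H already connected.
G–I (15): add — endpoints in different components.
Edges rejected before the tree was complete: 1.

1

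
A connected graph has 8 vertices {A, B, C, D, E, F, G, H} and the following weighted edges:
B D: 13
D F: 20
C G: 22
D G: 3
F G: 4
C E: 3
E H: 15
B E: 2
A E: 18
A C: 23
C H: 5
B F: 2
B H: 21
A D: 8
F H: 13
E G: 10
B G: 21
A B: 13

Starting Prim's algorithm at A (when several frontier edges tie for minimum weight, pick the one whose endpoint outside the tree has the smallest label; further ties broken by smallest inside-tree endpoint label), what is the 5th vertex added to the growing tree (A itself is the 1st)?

B

Grow the tree from A using Prim:
Step 1: cheapest edge leaving the tree is A D (8); add D.
Step 2: cheapest edge leaving the tree is D G (3); add G.
Step 3: cheapest edge leaving the tree is F G (4); add F.
Step 4: cheapest edge leaving the tree is B F (2); add B.
Step 5: cheapest edge leaving the tree is B E (2); add E.
Step 6: cheapest edge leaving the tree is C E (3); add C.
Step 7: cheapest edge leaving the tree is C H (5); add H.
Vertex order: A, D, G, F, B, E, C, H. The 5th vertex is B.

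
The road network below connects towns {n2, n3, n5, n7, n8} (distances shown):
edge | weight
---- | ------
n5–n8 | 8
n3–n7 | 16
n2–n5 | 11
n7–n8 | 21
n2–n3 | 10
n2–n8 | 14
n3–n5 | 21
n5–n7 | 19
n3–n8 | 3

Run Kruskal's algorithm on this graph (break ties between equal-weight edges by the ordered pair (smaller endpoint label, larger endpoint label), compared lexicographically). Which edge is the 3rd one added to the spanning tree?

Sort edges by weight, then run Kruskal:
n3–n8 (3): add. Components now {n5} {n3,n8} {n7} {n2}
n5–n8 (8): add. Components now {n3,n5,n8} {n7} {n2}
n2–n3 (10): add. Components now {n2,n3,n5,n8} {n7}
n2–n5 (11): skip — n5 and n2 already connected.
n2–n8 (14): skip — n8 and n2 already connected.
n3–n7 (16): add. Components now {n2,n3,n5,n7,n8}
The 3rd edge added is n2–n3.

n2-n3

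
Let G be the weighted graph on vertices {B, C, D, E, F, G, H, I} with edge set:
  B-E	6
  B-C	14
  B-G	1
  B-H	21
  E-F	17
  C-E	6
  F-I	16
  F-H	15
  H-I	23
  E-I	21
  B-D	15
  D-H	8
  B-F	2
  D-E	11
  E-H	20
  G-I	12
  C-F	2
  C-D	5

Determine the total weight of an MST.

36

Kruskal: consider edges lightest-first.
B-G (1): add — endpoints in different components.
B-F (2): add — endpoints in different components.
C-F (2): add — endpoints in different components.
C-D (5): add — endpoints in different components.
B-E (6): add — endpoints in different components.
C-E (6): skip — C and E already connected.
D-H (8): add — endpoints in different components.
D-E (11): skip — D and E already connected.
G-I (12): add — endpoints in different components.
MST edges: B-G, B-F, C-F, C-D, B-E, D-H, G-I; total weight 1+2+2+5+6+8+12 = 36.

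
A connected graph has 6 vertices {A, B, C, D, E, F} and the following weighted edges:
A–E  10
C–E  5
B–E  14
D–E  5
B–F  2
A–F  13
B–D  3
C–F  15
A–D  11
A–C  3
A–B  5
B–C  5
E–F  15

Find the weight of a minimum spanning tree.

18

Kruskal's algorithm — process edges by increasing weight (ties by edge label):
B–F (2): add — endpoints in different components.
A–C (3): add — endpoints in different components.
B–D (3): add — endpoints in different components.
A–B (5): add — endpoints in different components.
B–C (5): skip — B and C already connected.
C–E (5): add — endpoints in different components.
MST edges: B–F, A–C, B–D, A–B, C–E; total weight 2+3+3+5+5 = 18.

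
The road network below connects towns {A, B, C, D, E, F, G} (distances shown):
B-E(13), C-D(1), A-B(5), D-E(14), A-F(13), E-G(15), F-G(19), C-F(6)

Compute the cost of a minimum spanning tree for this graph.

53

Prim's algorithm from F:
Step 1: cheapest edge leaving the tree is C-F (6); add C.
Step 2: cheapest edge leaving the tree is C-D (1); add D.
Step 3: cheapest edge leaving the tree is A-F (13); add A.
Step 4: cheapest edge leaving the tree is A-B (5); add B.
Step 5: cheapest edge leaving the tree is B-E (13); add E.
Step 6: cheapest edge leaving the tree is E-G (15); add G.
MST edges: C-F, C-D, A-F, A-B, B-E, E-G; total weight 6+1+13+5+13+15 = 53.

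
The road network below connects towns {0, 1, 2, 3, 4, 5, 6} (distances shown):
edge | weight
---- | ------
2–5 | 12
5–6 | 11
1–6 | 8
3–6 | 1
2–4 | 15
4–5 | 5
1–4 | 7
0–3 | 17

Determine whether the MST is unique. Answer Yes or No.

Yes

Kruskal: consider edges lightest-first.
3–6 (1): add. Components now {0} {1} {2} {3,6} {4} {5}
4–5 (5): add. Components now {0} {1} {2} {3,6} {4,5}
1–4 (7): add. Components now {0} {1,4,5} {2} {3,6}
1–6 (8): add. Components now {0} {1,3,4,5,6} {2}
5–6 (11): skip — 5 and 6 already connected.
2–5 (12): add. Components now {0} {1,2,3,4,5,6}
2–4 (15): skip — 2 and 4 already connected.
0–3 (17): add. Components now {0,1,2,3,4,5,6}
Every non-tree edge has weight strictly greater than the heaviest edge on the tree path between its endpoints, so the MST is unique.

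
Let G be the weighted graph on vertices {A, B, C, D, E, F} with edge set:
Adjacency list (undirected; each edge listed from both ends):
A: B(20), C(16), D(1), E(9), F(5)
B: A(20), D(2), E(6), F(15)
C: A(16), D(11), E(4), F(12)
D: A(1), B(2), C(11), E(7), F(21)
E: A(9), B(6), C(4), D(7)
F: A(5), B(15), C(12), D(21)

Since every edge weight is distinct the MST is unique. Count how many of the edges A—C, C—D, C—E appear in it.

1

Kruskal: consider edges lightest-first.
A—D (1): add. Components now {A,D} {B} {C} {E} {F}
B—D (2): add. Components now {A,B,D} {C} {E} {F}
C—E (4): add. Components now {A,B,D} {C,E} {F}
A—F (5): add. Components now {A,B,D,F} {C,E}
B—E (6): add. Components now {A,B,C,D,E,F}
MST edge set: {A—D, B—D, C—E, A—F, B—E}.
Of the listed edges, {C—E} are in the MST → 1.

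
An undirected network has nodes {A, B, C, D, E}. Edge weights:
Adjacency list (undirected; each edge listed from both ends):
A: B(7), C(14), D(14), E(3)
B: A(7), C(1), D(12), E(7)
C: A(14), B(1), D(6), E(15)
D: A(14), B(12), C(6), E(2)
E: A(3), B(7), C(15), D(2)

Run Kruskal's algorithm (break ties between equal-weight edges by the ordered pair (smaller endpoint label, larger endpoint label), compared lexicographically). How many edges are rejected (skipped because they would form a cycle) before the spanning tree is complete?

0

Kruskal's algorithm — process edges by increasing weight (ties by edge label):
B—C (1): add. Components now {A} {B,C} {D} {E}
D—E (2): add. Components now {A} {B,C} {D,E}
A—E (3): add. Components now {A,D,E} {B,C}
C—D (6): add. Components now {A,B,C,D,E}
Edges rejected before the tree was complete: 0.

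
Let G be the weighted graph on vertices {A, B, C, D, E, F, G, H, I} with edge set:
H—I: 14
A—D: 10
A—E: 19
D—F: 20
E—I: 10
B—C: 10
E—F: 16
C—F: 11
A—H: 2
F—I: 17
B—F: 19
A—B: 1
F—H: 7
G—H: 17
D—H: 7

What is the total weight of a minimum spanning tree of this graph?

68

Prim, starting at B.
Step 1: cheapest edge leaving the tree is A—B (1); add A.
Step 2: cheapest edge leaving the tree is A—H (2); add H.
Step 3: cheapest edge leaving the tree is D—H (7); add D.
Step 4: cheapest edge leaving the tree is F—H (7); add F.
Step 5: cheapest edge leaving the tree is B—C (10); add C.
Step 6: cheapest edge leaving the tree is H—I (14); add I.
Step 7: cheapest edge leaving the tree is E—I (10); add E.
Step 8: cheapest edge leaving the tree is G—H (17); add G.
MST edges: A—B, A—H, D—H, F—H, B—C, H—I, E—I, G—H; total weight 1+2+7+7+10+14+10+17 = 68.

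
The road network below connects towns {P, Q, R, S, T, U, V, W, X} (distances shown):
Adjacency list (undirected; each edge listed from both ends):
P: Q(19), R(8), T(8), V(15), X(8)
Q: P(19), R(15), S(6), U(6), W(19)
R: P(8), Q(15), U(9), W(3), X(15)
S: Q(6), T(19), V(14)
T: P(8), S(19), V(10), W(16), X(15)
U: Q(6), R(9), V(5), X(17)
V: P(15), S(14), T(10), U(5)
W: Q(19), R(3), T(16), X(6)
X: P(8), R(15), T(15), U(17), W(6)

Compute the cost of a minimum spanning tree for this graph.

51

Prim, starting at V.
Step 1: cheapest edge leaving the tree is U–V (5); add U.
Step 2: cheapest edge leaving the tree is Q–U (6); add Q.
Step 3: cheapest edge leaving the tree is Q–S (6); add S.
Step 4: cheapest edge leaving the tree is R–U (9); add R.
Step 5: cheapest edge leaving the tree is R–W (3); add W.
Step 6: cheapest edge leaving the tree is W–X (6); add X.
Step 7: cheapest edge leaving the tree is P–R (8); add P.
Step 8: cheapest edge leaving the tree is P–T (8); add T.
MST edges: U–V, Q–U, Q–S, R–U, R–W, W–X, P–R, P–T; total weight 5+6+6+9+3+6+8+8 = 51.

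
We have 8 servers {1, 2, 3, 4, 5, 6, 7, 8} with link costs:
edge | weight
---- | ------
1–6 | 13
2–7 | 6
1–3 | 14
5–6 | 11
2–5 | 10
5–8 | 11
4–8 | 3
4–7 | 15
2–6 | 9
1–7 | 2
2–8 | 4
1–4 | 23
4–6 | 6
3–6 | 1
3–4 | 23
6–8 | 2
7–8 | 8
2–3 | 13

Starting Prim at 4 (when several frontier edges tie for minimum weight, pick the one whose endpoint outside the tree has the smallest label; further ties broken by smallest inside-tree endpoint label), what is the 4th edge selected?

2-8

Grow the tree from 4 using Prim:
Step 1: cheapest edge leaving the tree is 4–8 (3); add 8.
Step 2: cheapest edge leaving the tree is 6–8 (2); add 6.
Step 3: cheapest edge leaving the tree is 3–6 (1); add 3.
Step 4: cheapest edge leaving the tree is 2–8 (4); add 2.
Step 5: cheapest edge leaving the tree is 2–7 (6); add 7.
Step 6: cheapest edge leaving the tree is 1–7 (2); add 1.
Step 7: cheapest edge leaving the tree is 2–5 (10); add 5.
The 4th edge added is 2–8.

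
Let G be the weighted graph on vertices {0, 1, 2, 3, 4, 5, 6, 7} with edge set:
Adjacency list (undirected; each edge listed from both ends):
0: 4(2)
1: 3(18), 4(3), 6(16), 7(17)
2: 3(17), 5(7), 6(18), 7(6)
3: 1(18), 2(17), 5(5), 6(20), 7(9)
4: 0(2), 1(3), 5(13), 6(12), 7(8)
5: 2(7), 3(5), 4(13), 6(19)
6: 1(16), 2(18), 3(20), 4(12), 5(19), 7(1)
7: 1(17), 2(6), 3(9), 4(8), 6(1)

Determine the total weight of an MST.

32

Kruskal's algorithm — process edges by increasing weight (ties by edge label):
6 7 (1): add — endpoints in different components.
0 4 (2): add — endpoints in different components.
1 4 (3): add — endpoints in different components.
3 5 (5): add — endpoints in different components.
2 7 (6): add — endpoints in different components.
2 5 (7): add — endpoints in different components.
4 7 (8): add — endpoints in different components.
MST edges: 6 7, 0 4, 1 4, 3 5, 2 7, 2 5, 4 7; total weight 1+2+3+5+6+7+8 = 32.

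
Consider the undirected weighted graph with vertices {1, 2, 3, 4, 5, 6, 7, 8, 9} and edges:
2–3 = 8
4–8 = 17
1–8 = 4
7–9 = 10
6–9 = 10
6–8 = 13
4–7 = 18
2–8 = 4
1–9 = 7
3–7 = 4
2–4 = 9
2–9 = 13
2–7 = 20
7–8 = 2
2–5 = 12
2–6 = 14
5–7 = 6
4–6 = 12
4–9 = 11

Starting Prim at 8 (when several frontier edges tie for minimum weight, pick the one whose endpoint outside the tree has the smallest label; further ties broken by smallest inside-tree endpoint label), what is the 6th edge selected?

1-9

Grow the tree from 8 using Prim:
Step 1: cheapest edge leaving the tree is 7–8 (2); add 7.
Step 2: cheapest edge leaving the tree is 1–8 (4); add 1.
Step 3: cheapest edge leaving the tree is 2–8 (4); add 2.
Step 4: cheapest edge leaving the tree is 3–7 (4); add 3.
Step 5: cheapest edge leaving the tree is 5–7 (6); add 5.
Step 6: cheapest edge leaving the tree is 1–9 (7); add 9.
Step 7: cheapest edge leaving the tree is 2–4 (9); add 4.
Step 8: cheapest edge leaving the tree is 6–9 (10); add 6.
The 6th edge added is 1–9.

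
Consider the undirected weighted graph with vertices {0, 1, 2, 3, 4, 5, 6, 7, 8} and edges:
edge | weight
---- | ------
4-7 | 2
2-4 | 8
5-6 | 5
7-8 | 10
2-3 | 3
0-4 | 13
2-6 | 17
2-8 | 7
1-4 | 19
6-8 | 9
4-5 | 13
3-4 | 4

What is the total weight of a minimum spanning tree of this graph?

Grow the tree from 3 using Prim:
Step 1: frontier [2-3 3, 3-4 4] → take 2-3 (3); add 2.
Step 2: frontier [2-8 7, 2-4 8, 2-6 17, 3-4 4] → take 3-4 (4); add 4.
Step 3: frontier [2-8 7, 2-6 17, 4-7 2, 0-4 13, 4-5 13, 1-4 19] → take 4-7 (2); add 7.
Step 4: frontier [2-8 7, 2-6 17, 0-4 13, 4-5 13, 1-4 19, 7-8 10] → take 2-8 (7); add 8.
Step 5: frontier [2-6 17, 0-4 13, 4-5 13, 1-4 19, 6-8 9] → take 6-8 (9); add 6.
Step 6: frontier [0-4 13, 4-5 13, 1-4 19, 5-6 5] → take 5-6 (5); add 5.
Step 7: frontier [0-4 13, 1-4 19] → take 0-4 (13); add 0.
Step 8: frontier [1-4 19] → take 1-4 (19); add 1.
MST edges: 2-3, 3-4, 4-7, 2-8, 6-8, 5-6, 0-4, 1-4; total weight 3+4+2+7+9+5+13+19 = 62.

62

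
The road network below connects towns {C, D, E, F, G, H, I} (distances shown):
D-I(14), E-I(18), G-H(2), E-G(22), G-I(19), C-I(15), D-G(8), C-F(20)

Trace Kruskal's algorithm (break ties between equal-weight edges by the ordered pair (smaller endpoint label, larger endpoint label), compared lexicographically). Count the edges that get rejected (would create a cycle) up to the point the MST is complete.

Kruskal: consider edges lightest-first.
G-H (2): add — endpoints in different components.
D-G (8): add — endpoints in different components.
D-I (14): add — endpoints in different components.
C-I (15): add — endpoints in different components.
E-I (18): add — endpoints in different components.
G-I (19): skip — G and I already connected.
C-F (20): add — endpoints in different components.
Edges rejected before the tree was complete: 1.

1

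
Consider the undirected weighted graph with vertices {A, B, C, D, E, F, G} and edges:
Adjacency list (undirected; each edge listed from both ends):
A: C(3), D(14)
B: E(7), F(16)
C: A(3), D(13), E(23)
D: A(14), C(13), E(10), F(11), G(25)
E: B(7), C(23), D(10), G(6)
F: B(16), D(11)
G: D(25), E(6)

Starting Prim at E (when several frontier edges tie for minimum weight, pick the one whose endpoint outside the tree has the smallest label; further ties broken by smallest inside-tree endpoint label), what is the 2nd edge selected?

Grow the tree from E using Prim:
Step 1: frontier [E-G 6, B-E 7, D-E 10, C-E 23] → take E-G (6); add G.
Step 2: frontier [B-E 7, D-E 10, C-E 23, D-G 25] → take B-E (7); add B.
Step 3: frontier [B-F 16, D-E 10, C-E 23, D-G 25] → take D-E (10); add D.
Step 4: frontier [B-F 16, D-F 11, C-D 13, A-D 14, C-E 23] → take D-F (11); add F.
Step 5: frontier [C-D 13, A-D 14, C-E 23] → take C-D (13); add C.
Step 6: frontier [A-C 3, A-D 14] → take A-C (3); add A.
The 2nd edge added is B-E.

B-E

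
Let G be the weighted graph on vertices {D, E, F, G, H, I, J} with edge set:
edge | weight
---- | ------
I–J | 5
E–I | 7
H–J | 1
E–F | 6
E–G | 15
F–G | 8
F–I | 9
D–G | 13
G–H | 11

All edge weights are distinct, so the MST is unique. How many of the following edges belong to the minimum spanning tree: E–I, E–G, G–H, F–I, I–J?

Sort edges by weight, then run Kruskal:
H–J (1): add. Components now {D} {E} {F} {G} {H,J} {I}
I–J (5): add. Components now {D} {E} {F} {G} {H,I,J}
E–F (6): add. Components now {D} {E,F} {G} {H,I,J}
E–I (7): add. Components now {D} {E,F,H,I,J} {G}
F–G (8): add. Components now {D} {E,F,G,H,I,J}
F–I (9): skip — F and I already connected.
G–H (11): skip — G and H already connected.
D–G (13): add. Components now {D,E,F,G,H,I,J}
MST edge set: {H–J, I–J, E–F, E–I, F–G, D–G}.
Of the listed edges, {E–I, I–J} are in the MST → 2.

2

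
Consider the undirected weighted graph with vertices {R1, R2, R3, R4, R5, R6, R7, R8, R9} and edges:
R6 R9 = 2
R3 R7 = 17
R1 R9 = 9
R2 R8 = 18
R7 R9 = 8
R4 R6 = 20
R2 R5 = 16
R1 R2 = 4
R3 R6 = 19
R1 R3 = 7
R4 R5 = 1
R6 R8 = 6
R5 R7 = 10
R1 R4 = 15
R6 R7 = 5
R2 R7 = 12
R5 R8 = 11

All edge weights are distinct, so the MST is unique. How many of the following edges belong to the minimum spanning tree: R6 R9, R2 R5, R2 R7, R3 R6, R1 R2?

Kruskal's algorithm — process edges by increasing weight (ties by edge label):
R4 R5 (1): add — endpoints in different components.
R6 R9 (2): add — endpoints in different components.
R1 R2 (4): add — endpoints in different components.
R6 R7 (5): add — endpoints in different components.
R6 R8 (6): add — endpoints in different components.
R1 R3 (7): add — endpoints in different components.
R7 R9 (8): skip — R9 and R7 already connected.
R1 R9 (9): add — endpoints in different components.
R5 R7 (10): add — endpoints in different components.
MST edge set: {R4 R5, R6 R9, R1 R2, R6 R7, R6 R8, R1 R3, R1 R9, R5 R7}.
Of the listed edges, {R6 R9, R1 R2} are in the MST → 2.

2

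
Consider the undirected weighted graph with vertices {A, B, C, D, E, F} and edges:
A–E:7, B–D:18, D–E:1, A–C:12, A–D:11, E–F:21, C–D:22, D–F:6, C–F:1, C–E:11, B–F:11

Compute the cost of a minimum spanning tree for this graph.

Kruskal: consider edges lightest-first.
C–F (1): add — endpoints in different components.
D–E (1): add — endpoints in different components.
D–F (6): add — endpoints in different components.
A–E (7): add — endpoints in different components.
A–D (11): skip — A and D already connected.
B–F (11): add — endpoints in different components.
MST edges: C–F, D–E, D–F, A–E, B–F; total weight 1+1+6+7+11 = 26.

26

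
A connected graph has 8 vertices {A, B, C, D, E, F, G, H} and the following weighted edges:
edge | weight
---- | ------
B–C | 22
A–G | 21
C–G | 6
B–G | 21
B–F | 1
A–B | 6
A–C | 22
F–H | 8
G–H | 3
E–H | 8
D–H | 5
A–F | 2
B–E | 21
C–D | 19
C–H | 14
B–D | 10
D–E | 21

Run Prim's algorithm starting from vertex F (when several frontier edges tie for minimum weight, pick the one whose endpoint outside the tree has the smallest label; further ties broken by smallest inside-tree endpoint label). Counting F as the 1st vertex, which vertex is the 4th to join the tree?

H

Grow the tree from F using Prim:
Step 1: cheapest edge leaving the tree is B–F (1); add B.
Step 2: cheapest edge leaving the tree is A–F (2); add A.
Step 3: cheapest edge leaving the tree is F–H (8); add H.
Step 4: cheapest edge leaving the tree is G–H (3); add G.
Step 5: cheapest edge leaving the tree is D–H (5); add D.
Step 6: cheapest edge leaving the tree is C–G (6); add C.
Step 7: cheapest edge leaving the tree is E–H (8); add E.
Vertex order: F, B, A, H, G, D, C, E. The 4th vertex is H.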